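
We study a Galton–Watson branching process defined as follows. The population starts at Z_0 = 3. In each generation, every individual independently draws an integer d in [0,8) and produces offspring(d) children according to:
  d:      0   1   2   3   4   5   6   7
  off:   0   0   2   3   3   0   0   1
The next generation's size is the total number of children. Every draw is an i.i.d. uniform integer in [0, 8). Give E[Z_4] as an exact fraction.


Outcome values over d=0..7: [0, 0, 2, 3, 3, 0, 0, 1]
Σy = 9, Σy² = 23, M = 8
μ = 9/8 = 9/8,  σ² = 23/8 − (9/8)² = 103/64
E[Z_0] = 3
E[Z_1] = 9/8·E[Z_0] = 27/8
E[Z_2] = 9/8·E[Z_1] = 243/64
E[Z_3] = 9/8·E[Z_2] = 2187/512
E[Z_4] = 9/8·E[Z_3] = 19683/4096

19683/4096


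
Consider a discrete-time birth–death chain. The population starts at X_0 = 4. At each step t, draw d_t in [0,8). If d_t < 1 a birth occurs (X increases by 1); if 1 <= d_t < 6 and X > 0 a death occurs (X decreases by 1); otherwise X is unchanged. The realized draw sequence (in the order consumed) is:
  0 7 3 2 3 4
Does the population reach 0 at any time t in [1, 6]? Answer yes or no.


no

t=0: X=4, d=0 → birth, X_1=5
t=1: X=5, d=7 → hold, X_2=5
t=2: X=5, d=3 → death, X_3=4
t=3: X=4, d=2 → death, X_4=3
t=4: X=3, d=3 → death, X_5=2
t=5: X=2, d=4 → death, X_6=1


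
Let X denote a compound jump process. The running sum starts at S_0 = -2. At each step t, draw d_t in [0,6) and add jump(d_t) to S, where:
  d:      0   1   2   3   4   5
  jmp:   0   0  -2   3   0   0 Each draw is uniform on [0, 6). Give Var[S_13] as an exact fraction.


Outcome values over d=0..5: [0, 0, -2, 3, 0, 0]
Σy = 1, Σy² = 13, M = 6
μ = 1/6 = 1/6,  σ² = 13/6 − (1/6)² = 77/36
Independent increments: Var[S_13] = 13·σ² = 13·(77/36) = 1001/36

1001/36


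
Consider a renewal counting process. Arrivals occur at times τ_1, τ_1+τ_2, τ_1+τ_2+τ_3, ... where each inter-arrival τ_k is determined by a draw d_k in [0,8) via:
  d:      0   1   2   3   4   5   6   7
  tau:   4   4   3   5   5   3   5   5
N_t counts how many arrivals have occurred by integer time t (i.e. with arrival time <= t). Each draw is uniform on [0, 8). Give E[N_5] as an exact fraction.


1

Inter-arrival values over d=0..7: [4, 4, 3, 5, 5, 3, 5, 5]
Each d has probability 1/8, so the pmf of τ is: f(3) = 1/4, f(4) = 1/4, f(5) = 1/2
Renewal equation for m(n) = E[N_n]: condition on τ_1 = k (if k <= n, one arrival plus a fresh copy on the remaining n−k steps): m(n) = F(n) + Σ_{k<=n} f(k)·m(n−k), where F(n) = P(τ <= n) and m(0) = 0
m(1) = F(1) = 0
m(2) = F(2) = 0
m(3) = F(3) = 1/4
m(4) = F(4) = 1/2
m(5) = F(5) = 1
E[N_5] = m(5) = 1


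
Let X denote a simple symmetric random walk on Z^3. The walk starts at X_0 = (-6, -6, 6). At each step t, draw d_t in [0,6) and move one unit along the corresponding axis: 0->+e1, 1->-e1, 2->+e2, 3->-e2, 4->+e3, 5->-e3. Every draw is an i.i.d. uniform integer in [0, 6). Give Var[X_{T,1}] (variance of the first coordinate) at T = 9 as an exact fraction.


Outcome values over d=0..5: [1, -1, 0, 0, 0, 0]
Σy = 0, Σy² = 2, M = 6
μ = 0/6 = 0,  σ² = 2/6 − (0)² = 1/3
Independent increments: Var[X_9] = 9·σ² = 9·(1/3) = 3

3


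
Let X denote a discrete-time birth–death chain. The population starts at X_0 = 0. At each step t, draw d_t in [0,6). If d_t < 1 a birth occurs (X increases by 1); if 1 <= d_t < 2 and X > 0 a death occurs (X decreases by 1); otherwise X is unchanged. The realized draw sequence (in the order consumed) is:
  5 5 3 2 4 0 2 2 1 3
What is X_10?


0

t=0: X=0, d=5 → hold, X_1=0
t=1: X=0, d=5 → hold, X_2=0
t=2: X=0, d=3 → hold, X_3=0
t=3: X=0, d=2 → hold, X_4=0
t=4: X=0, d=4 → hold, X_5=0
t=5: X=0, d=0 → birth, X_6=1
t=6: X=1, d=2 → hold, X_7=1
t=7: X=1, d=2 → hold, X_8=1
t=8: X=1, d=1 → death, X_9=0
t=9: X=0, d=3 → hold, X_10=0


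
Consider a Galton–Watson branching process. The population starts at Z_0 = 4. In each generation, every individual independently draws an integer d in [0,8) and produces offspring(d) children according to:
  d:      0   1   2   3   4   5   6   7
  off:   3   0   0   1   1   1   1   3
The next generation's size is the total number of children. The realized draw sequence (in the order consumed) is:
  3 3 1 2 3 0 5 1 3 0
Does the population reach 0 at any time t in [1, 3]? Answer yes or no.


no

gen 0: Z_0=4, draws=[3, 3, 1, 2], offspring=[1, 1, 0, 0], Z_1=2
gen 1: Z_1=2, draws=[3, 0], offspring=[1, 3], Z_2=4
gen 2: Z_2=4, draws=[5, 1, 3, 0], offspring=[1, 0, 1, 3], Z_3=5


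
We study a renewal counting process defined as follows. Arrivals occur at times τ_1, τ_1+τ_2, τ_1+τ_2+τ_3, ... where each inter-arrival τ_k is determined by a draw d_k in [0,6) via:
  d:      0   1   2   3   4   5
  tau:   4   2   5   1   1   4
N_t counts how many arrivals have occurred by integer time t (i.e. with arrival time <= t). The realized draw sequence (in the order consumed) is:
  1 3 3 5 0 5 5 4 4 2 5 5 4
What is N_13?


draw d_1=1: τ_1=2, arrival time A_1=2
draw d_2=3: τ_2=1, arrival time A_2=3
draw d_3=3: τ_3=1, arrival time A_3=4
draw d_4=5: τ_4=4, arrival time A_4=8
draw d_5=0: τ_5=4, arrival time A_5=12
draw d_6=5: τ_6=4, arrival time A_6=16
draw d_7=5: τ_7=4, arrival time A_7=20
draw d_8=4: τ_8=1, arrival time A_8=21
draw d_9=4: τ_9=1, arrival time A_9=22
draw d_10=2: τ_10=5, arrival time A_10=27
draw d_11=5: τ_11=4, arrival time A_11=31
draw d_12=5: τ_12=4, arrival time A_12=35
draw d_13=4: τ_13=1, arrival time A_13=36
N_t over t=0..13: 0:0 1:0 2:1 3:2 4:3 5:3 6:3 7:3 8:4 9:4 10:4 11:4 12:5 13:5

5


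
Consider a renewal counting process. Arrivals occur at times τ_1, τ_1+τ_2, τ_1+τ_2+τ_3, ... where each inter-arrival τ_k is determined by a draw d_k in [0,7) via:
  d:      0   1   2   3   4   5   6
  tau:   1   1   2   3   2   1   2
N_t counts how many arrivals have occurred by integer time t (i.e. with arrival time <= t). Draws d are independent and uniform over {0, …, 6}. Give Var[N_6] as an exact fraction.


9700794144/13841287201

Inter-arrival values over d=0..6: [1, 1, 2, 3, 2, 1, 2]
Each d has probability 1/7, so the pmf of τ is: f(1) = 3/7, f(2) = 3/7, f(3) = 1/7
Let p_n(j) = P(N_n = j), with p_0 = [1]. Condition on τ_1: p_n(0) = P(τ > n), and for j >= 1, p_n(j) = Σ_{k<=n} f(k)·p_{n−k}(j−1)
p_1 = [4/7, 3/7]  (j = 0..1)
p_2 = [1/7, 33/49, 9/49]  (j = 0..2)
p_3 = [0, 22/49, 162/343, 27/343]  (j = 0..3)
p_4 = [0, 1/7, 186/343, 675/2401, 81/2401]  (j = 0..4)
p_5 = [0, 1/49, 120/343, 1107/2401, 2592/16807, 243/16807]  (j = 0..5)
p_6 = [0, 0, 46/343, 1080/2401, 5535/16807, 9477/117649, 729/117649]  (j = 0..6)
E[N_6] = Σ j·p_6(j) = 397055/117649;  E[N_6²] = Σ j²·p_6(j) = 1422481/117649
Var[N_6] = 1422481/117649 − (397055/117649)² = 9700794144/13841287201


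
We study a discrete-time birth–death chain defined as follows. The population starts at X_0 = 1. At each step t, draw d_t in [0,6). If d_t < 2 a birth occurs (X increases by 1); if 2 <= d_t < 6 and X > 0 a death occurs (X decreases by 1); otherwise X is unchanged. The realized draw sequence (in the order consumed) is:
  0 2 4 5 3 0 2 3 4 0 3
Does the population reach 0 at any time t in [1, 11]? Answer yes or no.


yes

t=0: X=1, d=0 → birth, X_1=2
t=1: X=2, d=2 → death, X_2=1
t=2: X=1, d=4 → death, X_3=0
t=3: X=0, d=5 → hold, X_4=0
t=4: X=0, d=3 → hold, X_5=0
t=5: X=0, d=0 → birth, X_6=1
t=6: X=1, d=2 → death, X_7=0
t=7: X=0, d=3 → hold, X_8=0
t=8: X=0, d=4 → hold, X_9=0
t=9: X=0, d=0 → birth, X_10=1
t=10: X=1, d=3 → death, X_11=0


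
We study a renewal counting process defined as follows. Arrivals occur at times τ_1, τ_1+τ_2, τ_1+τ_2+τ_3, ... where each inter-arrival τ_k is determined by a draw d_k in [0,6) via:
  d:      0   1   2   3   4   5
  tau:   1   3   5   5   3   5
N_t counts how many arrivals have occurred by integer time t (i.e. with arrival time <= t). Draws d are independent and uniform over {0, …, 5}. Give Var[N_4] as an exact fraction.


890375/1679616

Inter-arrival values over d=0..5: [1, 3, 5, 5, 3, 5]
Each d has probability 1/6, so the pmf of τ is: f(1) = 1/6, f(3) = 1/3, f(5) = 1/2
Let p_n(j) = P(N_n = j), with p_0 = [1]. Condition on τ_1: p_n(0) = P(τ > n), and for j >= 1, p_n(j) = Σ_{k<=n} f(k)·p_{n−k}(j−1)
p_1 = [5/6, 1/6]  (j = 0..1)
p_2 = [5/6, 5/36, 1/36]  (j = 0..2)
p_3 = [1/2, 17/36, 5/216, 1/216]  (j = 0..3)
p_4 = [1/2, 13/36, 29/216, 5/1296, 1/1296]  (j = 0..4)
E[N_4] = Σ j·p_4(j) = 835/1296;  E[N_4²] = Σ j²·p_4(j) = 1225/1296
Var[N_4] = 1225/1296 − (835/1296)² = 890375/1679616


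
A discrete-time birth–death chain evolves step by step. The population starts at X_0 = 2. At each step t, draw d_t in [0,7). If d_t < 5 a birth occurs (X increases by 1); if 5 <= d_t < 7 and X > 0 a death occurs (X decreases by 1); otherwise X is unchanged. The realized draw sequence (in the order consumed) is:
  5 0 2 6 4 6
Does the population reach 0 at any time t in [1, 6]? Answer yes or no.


no

t=0: X=2, d=5 → death, X_1=1
t=1: X=1, d=0 → birth, X_2=2
t=2: X=2, d=2 → birth, X_3=3
t=3: X=3, d=6 → death, X_4=2
t=4: X=2, d=4 → birth, X_5=3
t=5: X=3, d=6 → death, X_6=2


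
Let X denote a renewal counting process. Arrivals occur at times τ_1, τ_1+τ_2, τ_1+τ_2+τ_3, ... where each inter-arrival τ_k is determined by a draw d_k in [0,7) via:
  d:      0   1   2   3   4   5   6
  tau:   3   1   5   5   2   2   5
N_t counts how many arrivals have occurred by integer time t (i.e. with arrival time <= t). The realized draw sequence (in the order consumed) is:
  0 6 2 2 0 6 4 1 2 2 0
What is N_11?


draw d_1=0: τ_1=3, arrival time A_1=3
draw d_2=6: τ_2=5, arrival time A_2=8
draw d_3=2: τ_3=5, arrival time A_3=13
draw d_4=2: τ_4=5, arrival time A_4=18
draw d_5=0: τ_5=3, arrival time A_5=21
draw d_6=6: τ_6=5, arrival time A_6=26
draw d_7=4: τ_7=2, arrival time A_7=28
draw d_8=1: τ_8=1, arrival time A_8=29
draw d_9=2: τ_9=5, arrival time A_9=34
draw d_10=2: τ_10=5, arrival time A_10=39
draw d_11=0: τ_11=3, arrival time A_11=42
N_t over t=0..11: 0:0 1:0 2:0 3:1 4:1 5:1 6:1 7:1 8:2 9:2 10:2 11:2

2


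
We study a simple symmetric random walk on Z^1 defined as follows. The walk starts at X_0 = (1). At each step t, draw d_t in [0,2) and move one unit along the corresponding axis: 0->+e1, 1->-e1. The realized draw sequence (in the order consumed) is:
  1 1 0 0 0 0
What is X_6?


(3)

t=0: X=(1), d=1 → -e1, X_1=(0)
t=1: X=(0), d=1 → -e1, X_2=(-1)
t=2: X=(-1), d=0 → +e1, X_3=(0)
t=3: X=(0), d=0 → +e1, X_4=(1)
t=4: X=(1), d=0 → +e1, X_5=(2)
t=5: X=(2), d=0 → +e1, X_6=(3)


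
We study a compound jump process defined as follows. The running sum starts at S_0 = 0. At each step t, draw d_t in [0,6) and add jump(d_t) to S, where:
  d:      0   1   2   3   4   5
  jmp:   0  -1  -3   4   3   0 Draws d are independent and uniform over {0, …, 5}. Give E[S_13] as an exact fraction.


Outcome values over d=0..5: [0, -1, -3, 4, 3, 0]
Σy = 3, Σy² = 35, M = 6
μ = 3/6 = 1/2,  σ² = 35/6 − (1/2)² = 67/12
E[S_13] = 0 + 13·(1/2) = 13/2

13/2


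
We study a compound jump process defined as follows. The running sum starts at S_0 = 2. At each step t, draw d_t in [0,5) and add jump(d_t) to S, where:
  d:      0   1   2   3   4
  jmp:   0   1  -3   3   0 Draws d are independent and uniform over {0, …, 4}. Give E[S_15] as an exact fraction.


Outcome values over d=0..4: [0, 1, -3, 3, 0]
Σy = 1, Σy² = 19, M = 5
μ = 1/5 = 1/5,  σ² = 19/5 − (1/5)² = 94/25
E[S_15] = 2 + 15·(1/5) = 5

5


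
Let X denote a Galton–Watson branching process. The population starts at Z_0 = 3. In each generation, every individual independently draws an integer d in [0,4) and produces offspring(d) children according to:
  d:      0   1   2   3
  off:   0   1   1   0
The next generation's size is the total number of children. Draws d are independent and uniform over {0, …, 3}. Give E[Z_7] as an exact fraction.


3/128

Outcome values over d=0..3: [0, 1, 1, 0]
Σy = 2, Σy² = 2, M = 4
μ = 2/4 = 1/2,  σ² = 2/4 − (1/2)² = 1/4
E[Z_0] = 3
E[Z_1] = 1/2·E[Z_0] = 3/2
E[Z_2] = 1/2·E[Z_1] = 3/4
E[Z_3] = 1/2·E[Z_2] = 3/8
E[Z_4] = 1/2·E[Z_3] = 3/16
E[Z_5] = 1/2·E[Z_4] = 3/32
E[Z_6] = 1/2·E[Z_5] = 3/64
E[Z_7] = 1/2·E[Z_6] = 3/128


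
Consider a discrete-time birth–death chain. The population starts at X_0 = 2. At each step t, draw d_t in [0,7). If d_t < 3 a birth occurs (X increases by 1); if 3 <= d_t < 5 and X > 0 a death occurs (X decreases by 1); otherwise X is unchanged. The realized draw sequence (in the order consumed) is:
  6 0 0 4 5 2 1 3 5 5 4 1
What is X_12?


4

t=0: X=2, d=6 → hold, X_1=2
t=1: X=2, d=0 → birth, X_2=3
t=2: X=3, d=0 → birth, X_3=4
t=3: X=4, d=4 → death, X_4=3
t=4: X=3, d=5 → hold, X_5=3
t=5: X=3, d=2 → birth, X_6=4
t=6: X=4, d=1 → birth, X_7=5
t=7: X=5, d=3 → death, X_8=4
t=8: X=4, d=5 → hold, X_9=4
t=9: X=4, d=5 → hold, X_10=4
t=10: X=4, d=4 → death, X_11=3
t=11: X=3, d=1 → birth, X_12=4


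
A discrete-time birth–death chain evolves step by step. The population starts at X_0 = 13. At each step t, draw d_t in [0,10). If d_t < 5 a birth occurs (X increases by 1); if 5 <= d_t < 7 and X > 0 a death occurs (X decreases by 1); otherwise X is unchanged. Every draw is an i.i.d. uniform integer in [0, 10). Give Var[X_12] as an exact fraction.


183/25

X can drop by at most 1 per step and X_0 = 13 > T = 12, so X_t >= 13 − t >= 1 > 0 for every t <= 12: the floor at 0 (the 'and X > 0' condition) never binds. Hence X_12 = X_0 + Σ_{t<12} Y_t with i.i.d. increments Y_t = y(d_t) ∈ {+1, −1, 0}.
Outcome values over d=0..9: [1, 1, 1, 1, 1, -1, -1, 0, 0, 0]
Σy = 3, Σy² = 7, M = 10
μ = 3/10 = 3/10,  σ² = 7/10 − (3/10)² = 61/100
Independent increments: Var[X_12] = 12·σ² = 12·(61/100) = 183/25


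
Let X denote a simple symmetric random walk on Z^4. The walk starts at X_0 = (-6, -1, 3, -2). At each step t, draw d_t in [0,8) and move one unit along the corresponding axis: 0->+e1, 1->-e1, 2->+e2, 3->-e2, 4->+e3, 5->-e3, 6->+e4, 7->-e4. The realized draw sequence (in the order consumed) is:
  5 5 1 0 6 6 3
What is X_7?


(-6, -2, 1, 0)

t=0: X=(-6, -1, 3, -2), d=5 → -e3, X_1=(-6, -1, 2, -2)
t=1: X=(-6, -1, 2, -2), d=5 → -e3, X_2=(-6, -1, 1, -2)
t=2: X=(-6, -1, 1, -2), d=1 → -e1, X_3=(-7, -1, 1, -2)
t=3: X=(-7, -1, 1, -2), d=0 → +e1, X_4=(-6, -1, 1, -2)
t=4: X=(-6, -1, 1, -2), d=6 → +e4, X_5=(-6, -1, 1, -1)
t=5: X=(-6, -1, 1, -1), d=6 → +e4, X_6=(-6, -1, 1, 0)
t=6: X=(-6, -1, 1, 0), d=3 → -e2, X_7=(-6, -2, 1, 0)


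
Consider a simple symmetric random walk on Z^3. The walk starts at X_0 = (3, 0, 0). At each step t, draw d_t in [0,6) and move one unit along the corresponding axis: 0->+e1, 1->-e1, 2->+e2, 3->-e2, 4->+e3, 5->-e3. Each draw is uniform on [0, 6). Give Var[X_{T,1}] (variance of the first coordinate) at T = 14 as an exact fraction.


Outcome values over d=0..5: [1, -1, 0, 0, 0, 0]
Σy = 0, Σy² = 2, M = 6
μ = 0/6 = 0,  σ² = 2/6 − (0)² = 1/3
Independent increments: Var[X_14] = 14·σ² = 14·(1/3) = 14/3

14/3


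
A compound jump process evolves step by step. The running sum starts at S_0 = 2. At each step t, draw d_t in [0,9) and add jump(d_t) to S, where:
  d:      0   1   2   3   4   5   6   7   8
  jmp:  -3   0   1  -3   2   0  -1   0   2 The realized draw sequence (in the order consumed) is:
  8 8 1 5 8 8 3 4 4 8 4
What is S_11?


t=0: S=2, d=8, jump=2, S_1=4
t=1: S=4, d=8, jump=2, S_2=6
t=2: S=6, d=1, jump=0, S_3=6
t=3: S=6, d=5, jump=0, S_4=6
t=4: S=6, d=8, jump=2, S_5=8
t=5: S=8, d=8, jump=2, S_6=10
t=6: S=10, d=3, jump=-3, S_7=7
t=7: S=7, d=4, jump=2, S_8=9
t=8: S=9, d=4, jump=2, S_9=11
t=9: S=11, d=8, jump=2, S_10=13
t=10: S=13, d=4, jump=2, S_11=15

15


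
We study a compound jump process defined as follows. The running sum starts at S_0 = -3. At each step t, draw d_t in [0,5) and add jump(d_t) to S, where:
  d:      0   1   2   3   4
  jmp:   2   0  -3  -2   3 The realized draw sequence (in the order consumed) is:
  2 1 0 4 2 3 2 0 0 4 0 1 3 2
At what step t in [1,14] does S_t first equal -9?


7

t=0: S=-3, d=2, jump=-3, S_1=-6
t=1: S=-6, d=1, jump=0, S_2=-6
t=2: S=-6, d=0, jump=2, S_3=-4
t=3: S=-4, d=4, jump=3, S_4=-1
t=4: S=-1, d=2, jump=-3, S_5=-4
t=5: S=-4, d=3, jump=-2, S_6=-6
t=6: S=-6, d=2, jump=-3, S_7=-9
t=7: S=-9, d=0, jump=2, S_8=-7
t=8: S=-7, d=0, jump=2, S_9=-5
t=9: S=-5, d=4, jump=3, S_10=-2
t=10: S=-2, d=0, jump=2, S_11=0
t=11: S=0, d=1, jump=0, S_12=0
t=12: S=0, d=3, jump=-2, S_13=-2
t=13: S=-2, d=2, jump=-3, S_14=-5


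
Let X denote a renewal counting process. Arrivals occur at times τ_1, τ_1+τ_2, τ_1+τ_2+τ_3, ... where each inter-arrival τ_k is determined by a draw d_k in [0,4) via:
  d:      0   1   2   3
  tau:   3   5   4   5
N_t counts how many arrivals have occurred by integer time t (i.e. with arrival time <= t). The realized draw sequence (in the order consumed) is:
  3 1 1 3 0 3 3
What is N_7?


1

draw d_1=3: τ_1=5, arrival time A_1=5
draw d_2=1: τ_2=5, arrival time A_2=10
draw d_3=1: τ_3=5, arrival time A_3=15
draw d_4=3: τ_4=5, arrival time A_4=20
draw d_5=0: τ_5=3, arrival time A_5=23
draw d_6=3: τ_6=5, arrival time A_6=28
draw d_7=3: τ_7=5, arrival time A_7=33
N_t over t=0..7: 0:0 1:0 2:0 3:0 4:0 5:1 6:1 7:1


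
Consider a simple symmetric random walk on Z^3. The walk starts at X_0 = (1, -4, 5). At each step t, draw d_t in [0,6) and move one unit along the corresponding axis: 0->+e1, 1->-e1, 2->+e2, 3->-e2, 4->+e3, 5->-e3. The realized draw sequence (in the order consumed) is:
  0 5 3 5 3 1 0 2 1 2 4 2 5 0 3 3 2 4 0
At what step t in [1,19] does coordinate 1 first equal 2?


1

t=0: X=(1, -4, 5), d=0 → +e1, X_1=(2, -4, 5)
t=1: X=(2, -4, 5), d=5 → -e3, X_2=(2, -4, 4)
t=2: X=(2, -4, 4), d=3 → -e2, X_3=(2, -5, 4)
t=3: X=(2, -5, 4), d=5 → -e3, X_4=(2, -5, 3)
t=4: X=(2, -5, 3), d=3 → -e2, X_5=(2, -6, 3)
t=5: X=(2, -6, 3), d=1 → -e1, X_6=(1, -6, 3)
t=6: X=(1, -6, 3), d=0 → +e1, X_7=(2, -6, 3)
t=7: X=(2, -6, 3), d=2 → +e2, X_8=(2, -5, 3)
t=8: X=(2, -5, 3), d=1 → -e1, X_9=(1, -5, 3)
t=9: X=(1, -5, 3), d=2 → +e2, X_10=(1, -4, 3)
t=10: X=(1, -4, 3), d=4 → +e3, X_11=(1, -4, 4)
t=11: X=(1, -4, 4), d=2 → +e2, X_12=(1, -3, 4)
t=12: X=(1, -3, 4), d=5 → -e3, X_13=(1, -3, 3)
t=13: X=(1, -3, 3), d=0 → +e1, X_14=(2, -3, 3)
t=14: X=(2, -3, 3), d=3 → -e2, X_15=(2, -4, 3)
t=15: X=(2, -4, 3), d=3 → -e2, X_16=(2, -5, 3)
t=16: X=(2, -5, 3), d=2 → +e2, X_17=(2, -4, 3)
t=17: X=(2, -4, 3), d=4 → +e3, X_18=(2, -4, 4)
t=18: X=(2, -4, 4), d=0 → +e1, X_19=(3, -4, 4)


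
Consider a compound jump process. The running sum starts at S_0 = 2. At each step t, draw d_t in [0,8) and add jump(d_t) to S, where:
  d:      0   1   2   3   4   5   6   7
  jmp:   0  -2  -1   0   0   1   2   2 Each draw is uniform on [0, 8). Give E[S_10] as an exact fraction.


9/2

Outcome values over d=0..7: [0, -2, -1, 0, 0, 1, 2, 2]
Σy = 2, Σy² = 14, M = 8
μ = 2/8 = 1/4,  σ² = 14/8 − (1/4)² = 27/16
E[S_10] = 2 + 10·(1/4) = 9/2


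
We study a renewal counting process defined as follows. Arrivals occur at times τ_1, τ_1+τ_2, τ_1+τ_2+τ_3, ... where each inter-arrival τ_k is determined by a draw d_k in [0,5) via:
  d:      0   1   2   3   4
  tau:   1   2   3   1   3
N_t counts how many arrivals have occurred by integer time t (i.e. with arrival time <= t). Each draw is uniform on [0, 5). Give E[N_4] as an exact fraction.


1166/625

Inter-arrival values over d=0..4: [1, 2, 3, 1, 3]
Each d has probability 1/5, so the pmf of τ is: f(1) = 2/5, f(2) = 1/5, f(3) = 2/5
Renewal equation for m(n) = E[N_n]: condition on τ_1 = k (if k <= n, one arrival plus a fresh copy on the remaining n−k steps): m(n) = F(n) + Σ_{k<=n} f(k)·m(n−k), where F(n) = P(τ <= n) and m(0) = 0
m(1) = F(1) = 2/5
m(2) = F(2) + f(1)·m(1) = 3/5 + 2/5·2/5 = 19/25
m(3) = F(3) + f(1)·m(2) + f(2)·m(1) = 1 + 2/5·19/25 + 1/5·2/5 = 173/125
m(4) = F(4) + f(1)·m(3) + f(2)·m(2) + f(3)·m(1) = 1 + 2/5·173/125 + 1/5·19/25 + 2/5·2/5 = 1166/625
E[N_4] = m(4) = 1166/625


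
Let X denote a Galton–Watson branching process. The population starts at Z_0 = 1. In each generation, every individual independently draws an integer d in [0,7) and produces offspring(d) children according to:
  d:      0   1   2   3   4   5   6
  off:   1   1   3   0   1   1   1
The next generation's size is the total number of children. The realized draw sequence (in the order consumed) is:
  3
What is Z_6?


0

gen 0: Z_0=1, draws=[3], offspring=[0], Z_1=0
gen 1: Z_1=0, draws=[], offspring=[], Z_2=0
gen 2: Z_2=0, draws=[], offspring=[], Z_3=0
gen 3: Z_3=0, draws=[], offspring=[], Z_4=0
gen 4: Z_4=0, draws=[], offspring=[], Z_5=0
gen 5: Z_5=0, draws=[], offspring=[], Z_6=0


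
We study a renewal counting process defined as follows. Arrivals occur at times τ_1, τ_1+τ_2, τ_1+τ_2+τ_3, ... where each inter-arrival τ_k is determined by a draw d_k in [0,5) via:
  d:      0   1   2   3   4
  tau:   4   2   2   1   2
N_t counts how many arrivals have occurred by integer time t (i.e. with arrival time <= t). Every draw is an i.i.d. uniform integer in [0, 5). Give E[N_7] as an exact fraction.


231371/78125

Inter-arrival values over d=0..4: [4, 2, 2, 1, 2]
Each d has probability 1/5, so the pmf of τ is: f(1) = 1/5, f(2) = 3/5, f(4) = 1/5
Renewal equation for m(n) = E[N_n]: condition on τ_1 = k (if k <= n, one arrival plus a fresh copy on the remaining n−k steps): m(n) = F(n) + Σ_{k<=n} f(k)·m(n−k), where F(n) = P(τ <= n) and m(0) = 0
m(1) = F(1) = 1/5
m(2) = F(2) + f(1)·m(1) = 4/5 + 1/5·1/5 = 21/25
m(3) = F(3) + f(1)·m(2) + f(2)·m(1) = 4/5 + 1/5·21/25 + 3/5·1/5 = 136/125
m(4) = F(4) + f(1)·m(3) + f(2)·m(2) = 1 + 1/5·136/125 + 3/5·21/25 = 1076/625
m(5) = F(5) + f(1)·m(4) + f(2)·m(3) + f(4)·m(1) = 1 + 1/5·1076/625 + 3/5·136/125 + 1/5·1/5 = 6366/3125
m(6) = F(6) + f(1)·m(5) + f(2)·m(4) + f(4)·m(2) = 1 + 1/5·6366/3125 + 3/5·1076/625 + 1/5·21/25 = 40756/15625
m(7) = F(7) + f(1)·m(6) + f(2)·m(5) + f(4)·m(3) = 1 + 1/5·40756/15625 + 3/5·6366/3125 + 1/5·136/125 = 231371/78125
E[N_7] = m(7) = 231371/78125


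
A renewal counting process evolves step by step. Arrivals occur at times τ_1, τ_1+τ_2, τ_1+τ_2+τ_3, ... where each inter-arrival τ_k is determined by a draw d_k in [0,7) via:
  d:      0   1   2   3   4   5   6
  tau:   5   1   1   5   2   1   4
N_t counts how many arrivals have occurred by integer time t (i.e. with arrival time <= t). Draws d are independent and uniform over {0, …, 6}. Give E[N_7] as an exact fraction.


2074173/823543

Inter-arrival values over d=0..6: [5, 1, 1, 5, 2, 1, 4]
Each d has probability 1/7, so the pmf of τ is: f(1) = 3/7, f(2) = 1/7, f(4) = 1/7, f(5) = 2/7
Renewal equation for m(n) = E[N_n]: condition on τ_1 = k (if k <= n, one arrival plus a fresh copy on the remaining n−k steps): m(n) = F(n) + Σ_{k<=n} f(k)·m(n−k), where F(n) = P(τ <= n) and m(0) = 0
m(1) = F(1) = 3/7
m(2) = F(2) + f(1)·m(1) = 4/7 + 3/7·3/7 = 37/49
m(3) = F(3) + f(1)·m(2) + f(2)·m(1) = 4/7 + 3/7·37/49 + 1/7·3/7 = 328/343
m(4) = F(4) + f(1)·m(3) + f(2)·m(2) = 5/7 + 3/7·328/343 + 1/7·37/49 = 2958/2401
m(5) = F(5) + f(1)·m(4) + f(2)·m(3) + f(4)·m(1) = 1 + 3/7·2958/2401 + 1/7·328/343 + 1/7·3/7 = 29006/16807
m(6) = F(6) + f(1)·m(5) + f(2)·m(4) + f(4)·m(2) + f(5)·m(1) = 1 + 3/7·29006/16807 + 1/7·2958/2401 + 1/7·37/49 + 2/7·3/7 = 252470/117649
m(7) = F(7) + f(1)·m(6) + f(2)·m(5) + f(4)·m(3) + f(5)·m(2) = 1 + 3/7·252470/117649 + 1/7·29006/16807 + 1/7·328/343 + 2/7·37/49 = 2074173/823543
E[N_7] = m(7) = 2074173/823543


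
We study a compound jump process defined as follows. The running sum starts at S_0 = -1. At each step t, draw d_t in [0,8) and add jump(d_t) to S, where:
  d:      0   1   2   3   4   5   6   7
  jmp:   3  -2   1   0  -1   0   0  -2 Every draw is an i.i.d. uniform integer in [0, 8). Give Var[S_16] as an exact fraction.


Outcome values over d=0..7: [3, -2, 1, 0, -1, 0, 0, -2]
Σy = -1, Σy² = 19, M = 8
μ = -1/8 = -1/8,  σ² = 19/8 − (-1/8)² = 151/64
Independent increments: Var[S_16] = 16·σ² = 16·(151/64) = 151/4

151/4


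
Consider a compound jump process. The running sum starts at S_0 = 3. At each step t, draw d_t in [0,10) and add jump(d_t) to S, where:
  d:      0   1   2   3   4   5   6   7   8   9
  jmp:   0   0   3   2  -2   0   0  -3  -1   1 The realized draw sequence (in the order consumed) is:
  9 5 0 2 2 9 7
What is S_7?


t=0: S=3, d=9, jump=1, S_1=4
t=1: S=4, d=5, jump=0, S_2=4
t=2: S=4, d=0, jump=0, S_3=4
t=3: S=4, d=2, jump=3, S_4=7
t=4: S=7, d=2, jump=3, S_5=10
t=5: S=10, d=9, jump=1, S_6=11
t=6: S=11, d=7, jump=-3, S_7=8

8


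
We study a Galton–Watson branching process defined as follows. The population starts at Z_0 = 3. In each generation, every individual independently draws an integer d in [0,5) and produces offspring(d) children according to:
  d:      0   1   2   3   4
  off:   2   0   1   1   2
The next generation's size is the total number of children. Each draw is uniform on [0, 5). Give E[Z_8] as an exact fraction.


5038848/390625

Outcome values over d=0..4: [2, 0, 1, 1, 2]
Σy = 6, Σy² = 10, M = 5
μ = 6/5 = 6/5,  σ² = 10/5 − (6/5)² = 14/25
E[Z_0] = 3
E[Z_1] = 6/5·E[Z_0] = 18/5
E[Z_2] = 6/5·E[Z_1] = 108/25
E[Z_3] = 6/5·E[Z_2] = 648/125
E[Z_4] = 6/5·E[Z_3] = 3888/625
E[Z_5] = 6/5·E[Z_4] = 23328/3125
E[Z_6] = 6/5·E[Z_5] = 139968/15625
E[Z_7] = 6/5·E[Z_6] = 839808/78125
E[Z_8] = 6/5·E[Z_7] = 5038848/390625


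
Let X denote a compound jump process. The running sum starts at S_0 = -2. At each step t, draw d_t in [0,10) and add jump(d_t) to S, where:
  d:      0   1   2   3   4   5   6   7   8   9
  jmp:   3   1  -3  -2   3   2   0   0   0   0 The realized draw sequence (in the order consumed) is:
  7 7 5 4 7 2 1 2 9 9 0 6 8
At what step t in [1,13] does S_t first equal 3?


4

t=0: S=-2, d=7, jump=0, S_1=-2
t=1: S=-2, d=7, jump=0, S_2=-2
t=2: S=-2, d=5, jump=2, S_3=0
t=3: S=0, d=4, jump=3, S_4=3
t=4: S=3, d=7, jump=0, S_5=3
t=5: S=3, d=2, jump=-3, S_6=0
t=6: S=0, d=1, jump=1, S_7=1
t=7: S=1, d=2, jump=-3, S_8=-2
t=8: S=-2, d=9, jump=0, S_9=-2
t=9: S=-2, d=9, jump=0, S_10=-2
t=10: S=-2, d=0, jump=3, S_11=1
t=11: S=1, d=6, jump=0, S_12=1
t=12: S=1, d=8, jump=0, S_13=1


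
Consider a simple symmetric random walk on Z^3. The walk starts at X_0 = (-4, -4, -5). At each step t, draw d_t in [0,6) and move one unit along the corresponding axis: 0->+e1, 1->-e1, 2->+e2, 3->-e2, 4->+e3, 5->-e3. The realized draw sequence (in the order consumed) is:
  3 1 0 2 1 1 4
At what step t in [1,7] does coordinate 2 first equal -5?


t=0: X=(-4, -4, -5), d=3 → -e2, X_1=(-4, -5, -5)
t=1: X=(-4, -5, -5), d=1 → -e1, X_2=(-5, -5, -5)
t=2: X=(-5, -5, -5), d=0 → +e1, X_3=(-4, -5, -5)
t=3: X=(-4, -5, -5), d=2 → +e2, X_4=(-4, -4, -5)
t=4: X=(-4, -4, -5), d=1 → -e1, X_5=(-5, -4, -5)
t=5: X=(-5, -4, -5), d=1 → -e1, X_6=(-6, -4, -5)
t=6: X=(-6, -4, -5), d=4 → +e3, X_7=(-6, -4, -4)

1


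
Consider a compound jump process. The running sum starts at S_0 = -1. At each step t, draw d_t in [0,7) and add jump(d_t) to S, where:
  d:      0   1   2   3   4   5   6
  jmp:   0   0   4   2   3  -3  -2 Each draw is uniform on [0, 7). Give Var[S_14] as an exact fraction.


556/7

Outcome values over d=0..6: [0, 0, 4, 2, 3, -3, -2]
Σy = 4, Σy² = 42, M = 7
μ = 4/7 = 4/7,  σ² = 42/7 − (4/7)² = 278/49
Independent increments: Var[S_14] = 14·σ² = 14·(278/49) = 556/7


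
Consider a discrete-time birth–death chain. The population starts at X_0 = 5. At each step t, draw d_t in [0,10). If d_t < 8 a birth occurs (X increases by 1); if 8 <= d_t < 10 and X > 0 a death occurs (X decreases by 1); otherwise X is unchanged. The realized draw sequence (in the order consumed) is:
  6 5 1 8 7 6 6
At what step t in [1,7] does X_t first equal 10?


7

t=0: X=5, d=6 → birth, X_1=6
t=1: X=6, d=5 → birth, X_2=7
t=2: X=7, d=1 → birth, X_3=8
t=3: X=8, d=8 → death, X_4=7
t=4: X=7, d=7 → birth, X_5=8
t=5: X=8, d=6 → birth, X_6=9
t=6: X=9, d=6 → birth, X_7=10


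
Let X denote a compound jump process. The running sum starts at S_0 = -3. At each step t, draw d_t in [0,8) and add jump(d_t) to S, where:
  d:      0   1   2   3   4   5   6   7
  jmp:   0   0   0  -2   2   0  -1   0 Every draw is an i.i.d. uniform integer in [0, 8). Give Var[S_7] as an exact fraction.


Outcome values over d=0..7: [0, 0, 0, -2, 2, 0, -1, 0]
Σy = -1, Σy² = 9, M = 8
μ = -1/8 = -1/8,  σ² = 9/8 − (-1/8)² = 71/64
Independent increments: Var[S_7] = 7·σ² = 7·(71/64) = 497/64

497/64


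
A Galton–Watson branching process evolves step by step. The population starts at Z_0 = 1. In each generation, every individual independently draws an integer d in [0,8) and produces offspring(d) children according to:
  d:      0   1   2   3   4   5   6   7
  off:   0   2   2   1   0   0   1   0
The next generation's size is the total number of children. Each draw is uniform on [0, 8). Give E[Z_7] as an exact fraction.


Outcome values over d=0..7: [0, 2, 2, 1, 0, 0, 1, 0]
Σy = 6, Σy² = 10, M = 8
μ = 6/8 = 3/4,  σ² = 10/8 − (3/4)² = 11/16
E[Z_0] = 1
E[Z_1] = 3/4·E[Z_0] = 3/4
E[Z_2] = 3/4·E[Z_1] = 9/16
E[Z_3] = 3/4·E[Z_2] = 27/64
E[Z_4] = 3/4·E[Z_3] = 81/256
E[Z_5] = 3/4·E[Z_4] = 243/1024
E[Z_6] = 3/4·E[Z_5] = 729/4096
E[Z_7] = 3/4·E[Z_6] = 2187/16384

2187/16384


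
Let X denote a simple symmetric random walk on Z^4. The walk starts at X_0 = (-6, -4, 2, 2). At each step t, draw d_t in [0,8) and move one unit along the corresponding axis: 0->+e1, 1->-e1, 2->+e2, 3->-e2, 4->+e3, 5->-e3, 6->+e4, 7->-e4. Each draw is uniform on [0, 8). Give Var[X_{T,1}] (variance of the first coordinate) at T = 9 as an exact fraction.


Outcome values over d=0..7: [1, -1, 0, 0, 0, 0, 0, 0]
Σy = 0, Σy² = 2, M = 8
μ = 0/8 = 0,  σ² = 2/8 − (0)² = 1/4
Independent increments: Var[X_9] = 9·σ² = 9·(1/4) = 9/4

9/4


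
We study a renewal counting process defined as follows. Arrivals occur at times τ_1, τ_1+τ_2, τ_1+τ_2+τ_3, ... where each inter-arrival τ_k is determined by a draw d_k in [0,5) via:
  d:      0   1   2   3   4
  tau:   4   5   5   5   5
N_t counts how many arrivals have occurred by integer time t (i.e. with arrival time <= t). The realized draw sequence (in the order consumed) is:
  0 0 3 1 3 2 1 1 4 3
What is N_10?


draw d_1=0: τ_1=4, arrival time A_1=4
draw d_2=0: τ_2=4, arrival time A_2=8
draw d_3=3: τ_3=5, arrival time A_3=13
draw d_4=1: τ_4=5, arrival time A_4=18
draw d_5=3: τ_5=5, arrival time A_5=23
draw d_6=2: τ_6=5, arrival time A_6=28
draw d_7=1: τ_7=5, arrival time A_7=33
draw d_8=1: τ_8=5, arrival time A_8=38
draw d_9=4: τ_9=5, arrival time A_9=43
draw d_10=3: τ_10=5, arrival time A_10=48
N_t over t=0..10: 0:0 1:0 2:0 3:0 4:1 5:1 6:1 7:1 8:2 9:2 10:2

2


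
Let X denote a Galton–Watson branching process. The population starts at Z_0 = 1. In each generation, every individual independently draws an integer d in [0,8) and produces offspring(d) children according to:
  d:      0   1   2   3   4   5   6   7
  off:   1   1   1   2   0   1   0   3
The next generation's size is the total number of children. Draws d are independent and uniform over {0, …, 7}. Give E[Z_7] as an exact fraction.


4782969/2097152

Outcome values over d=0..7: [1, 1, 1, 2, 0, 1, 0, 3]
Σy = 9, Σy² = 17, M = 8
μ = 9/8 = 9/8,  σ² = 17/8 − (9/8)² = 55/64
E[Z_0] = 1
E[Z_1] = 9/8·E[Z_0] = 9/8
E[Z_2] = 9/8·E[Z_1] = 81/64
E[Z_3] = 9/8·E[Z_2] = 729/512
E[Z_4] = 9/8·E[Z_3] = 6561/4096
E[Z_5] = 9/8·E[Z_4] = 59049/32768
E[Z_6] = 9/8·E[Z_5] = 531441/262144
E[Z_7] = 9/8·E[Z_6] = 4782969/2097152


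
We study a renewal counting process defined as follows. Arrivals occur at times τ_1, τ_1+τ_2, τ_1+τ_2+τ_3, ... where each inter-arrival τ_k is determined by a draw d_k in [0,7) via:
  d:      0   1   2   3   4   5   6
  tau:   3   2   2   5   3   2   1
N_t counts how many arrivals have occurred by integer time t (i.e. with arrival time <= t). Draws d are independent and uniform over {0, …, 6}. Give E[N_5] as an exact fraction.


Inter-arrival values over d=0..6: [3, 2, 2, 5, 3, 2, 1]
Each d has probability 1/7, so the pmf of τ is: f(1) = 1/7, f(2) = 3/7, f(3) = 2/7, f(5) = 1/7
Renewal equation for m(n) = E[N_n]: condition on τ_1 = k (if k <= n, one arrival plus a fresh copy on the remaining n−k steps): m(n) = F(n) + Σ_{k<=n} f(k)·m(n−k), where F(n) = P(τ <= n) and m(0) = 0
m(1) = F(1) = 1/7
m(2) = F(2) + f(1)·m(1) = 4/7 + 1/7·1/7 = 29/49
m(3) = F(3) + f(1)·m(2) + f(2)·m(1) = 6/7 + 1/7·29/49 + 3/7·1/7 = 344/343
m(4) = F(4) + f(1)·m(3) + f(2)·m(2) + f(3)·m(1) = 6/7 + 1/7·344/343 + 3/7·29/49 + 2/7·1/7 = 3109/2401
m(5) = F(5) + f(1)·m(4) + f(2)·m(3) + f(3)·m(2) = 1 + 1/7·3109/2401 + 3/7·344/343 + 2/7·29/49 = 29982/16807
E[N_5] = m(5) = 29982/16807

29982/16807


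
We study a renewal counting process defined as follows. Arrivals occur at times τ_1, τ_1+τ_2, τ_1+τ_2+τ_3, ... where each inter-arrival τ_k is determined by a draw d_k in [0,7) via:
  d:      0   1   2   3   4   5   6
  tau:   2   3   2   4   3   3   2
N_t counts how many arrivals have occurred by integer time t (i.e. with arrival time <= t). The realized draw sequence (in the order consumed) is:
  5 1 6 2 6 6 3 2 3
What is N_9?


3

draw d_1=5: τ_1=3, arrival time A_1=3
draw d_2=1: τ_2=3, arrival time A_2=6
draw d_3=6: τ_3=2, arrival time A_3=8
draw d_4=2: τ_4=2, arrival time A_4=10
draw d_5=6: τ_5=2, arrival time A_5=12
draw d_6=6: τ_6=2, arrival time A_6=14
draw d_7=3: τ_7=4, arrival time A_7=18
draw d_8=2: τ_8=2, arrival time A_8=20
draw d_9=3: τ_9=4, arrival time A_9=24
N_t over t=0..9: 0:0 1:0 2:0 3:1 4:1 5:1 6:2 7:2 8:3 9:3


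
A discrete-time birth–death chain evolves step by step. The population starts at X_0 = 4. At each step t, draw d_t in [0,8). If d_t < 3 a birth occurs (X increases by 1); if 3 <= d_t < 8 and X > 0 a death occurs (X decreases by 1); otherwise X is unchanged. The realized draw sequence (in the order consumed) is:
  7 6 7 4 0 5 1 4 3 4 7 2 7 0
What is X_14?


t=0: X=4, d=7 → death, X_1=3
t=1: X=3, d=6 → death, X_2=2
t=2: X=2, d=7 → death, X_3=1
t=3: X=1, d=4 → death, X_4=0
t=4: X=0, d=0 → birth, X_5=1
t=5: X=1, d=5 → death, X_6=0
t=6: X=0, d=1 → birth, X_7=1
t=7: X=1, d=4 → death, X_8=0
t=8: X=0, d=3 → hold, X_9=0
t=9: X=0, d=4 → hold, X_10=0
t=10: X=0, d=7 → hold, X_11=0
t=11: X=0, d=2 → birth, X_12=1
t=12: X=1, d=7 → death, X_13=0
t=13: X=0, d=0 → birth, X_14=1

1


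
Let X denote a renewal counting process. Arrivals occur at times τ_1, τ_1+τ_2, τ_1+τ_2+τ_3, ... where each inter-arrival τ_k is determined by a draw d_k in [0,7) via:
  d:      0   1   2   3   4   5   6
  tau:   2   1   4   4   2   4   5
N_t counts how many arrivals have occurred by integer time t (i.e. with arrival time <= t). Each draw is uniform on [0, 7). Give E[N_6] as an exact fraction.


201321/117649

Inter-arrival values over d=0..6: [2, 1, 4, 4, 2, 4, 5]
Each d has probability 1/7, so the pmf of τ is: f(1) = 1/7, f(2) = 2/7, f(4) = 3/7, f(5) = 1/7
Renewal equation for m(n) = E[N_n]: condition on τ_1 = k (if k <= n, one arrival plus a fresh copy on the remaining n−k steps): m(n) = F(n) + Σ_{k<=n} f(k)·m(n−k), where F(n) = P(τ <= n) and m(0) = 0
m(1) = F(1) = 1/7
m(2) = F(2) + f(1)·m(1) = 3/7 + 1/7·1/7 = 22/49
m(3) = F(3) + f(1)·m(2) + f(2)·m(1) = 3/7 + 1/7·22/49 + 2/7·1/7 = 183/343
m(4) = F(4) + f(1)·m(3) + f(2)·m(2) = 6/7 + 1/7·183/343 + 2/7·22/49 = 2549/2401
m(5) = F(5) + f(1)·m(4) + f(2)·m(3) + f(4)·m(1) = 1 + 1/7·2549/2401 + 2/7·183/343 + 3/7·1/7 = 22947/16807
m(6) = F(6) + f(1)·m(5) + f(2)·m(4) + f(4)·m(2) + f(5)·m(1) = 1 + 1/7·22947/16807 + 2/7·2549/2401 + 3/7·22/49 + 1/7·1/7 = 201321/117649
E[N_6] = m(6) = 201321/117649


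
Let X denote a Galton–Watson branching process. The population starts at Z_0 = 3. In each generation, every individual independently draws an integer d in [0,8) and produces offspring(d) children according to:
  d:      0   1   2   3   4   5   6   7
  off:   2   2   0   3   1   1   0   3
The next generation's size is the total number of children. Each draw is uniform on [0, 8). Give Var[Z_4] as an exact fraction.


Outcome values over d=0..7: [2, 2, 0, 3, 1, 1, 0, 3]
Σy = 12, Σy² = 28, M = 8
μ = 12/8 = 3/2,  σ² = 28/8 − (3/2)² = 5/4
V_0 = 0, E_0 = 3
V_1 = 5/4·E_0 + (3/2)²·V_0 = 15/4;  E_1 = 9/2
V_2 = 5/4·E_1 + (3/2)²·V_1 = 225/16;  E_2 = 27/4
V_3 = 5/4·E_2 + (3/2)²·V_2 = 2565/64;  E_3 = 81/8
V_4 = 5/4·E_3 + (3/2)²·V_3 = 26325/256;  E_4 = 243/16

26325/256


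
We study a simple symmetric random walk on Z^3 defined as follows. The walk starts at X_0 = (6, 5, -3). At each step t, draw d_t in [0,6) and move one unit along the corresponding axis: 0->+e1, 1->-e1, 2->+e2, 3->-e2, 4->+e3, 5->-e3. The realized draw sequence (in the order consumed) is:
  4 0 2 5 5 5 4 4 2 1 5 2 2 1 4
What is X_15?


t=0: X=(6, 5, -3), d=4 → +e3, X_1=(6, 5, -2)
t=1: X=(6, 5, -2), d=0 → +e1, X_2=(7, 5, -2)
t=2: X=(7, 5, -2), d=2 → +e2, X_3=(7, 6, -2)
t=3: X=(7, 6, -2), d=5 → -e3, X_4=(7, 6, -3)
t=4: X=(7, 6, -3), d=5 → -e3, X_5=(7, 6, -4)
t=5: X=(7, 6, -4), d=5 → -e3, X_6=(7, 6, -5)
t=6: X=(7, 6, -5), d=4 → +e3, X_7=(7, 6, -4)
t=7: X=(7, 6, -4), d=4 → +e3, X_8=(7, 6, -3)
t=8: X=(7, 6, -3), d=2 → +e2, X_9=(7, 7, -3)
t=9: X=(7, 7, -3), d=1 → -e1, X_10=(6, 7, -3)
t=10: X=(6, 7, -3), d=5 → -e3, X_11=(6, 7, -4)
t=11: X=(6, 7, -4), d=2 → +e2, X_12=(6, 8, -4)
t=12: X=(6, 8, -4), d=2 → +e2, X_13=(6, 9, -4)
t=13: X=(6, 9, -4), d=1 → -e1, X_14=(5, 9, -4)
t=14: X=(5, 9, -4), d=4 → +e3, X_15=(5, 9, -3)

(5, 9, -3)


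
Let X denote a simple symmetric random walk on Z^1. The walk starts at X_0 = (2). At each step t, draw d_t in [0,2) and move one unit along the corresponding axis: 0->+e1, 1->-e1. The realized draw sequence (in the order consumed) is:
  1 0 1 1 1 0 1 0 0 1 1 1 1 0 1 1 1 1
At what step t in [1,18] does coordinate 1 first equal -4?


16

t=0: X=(2), d=1 → -e1, X_1=(1)
t=1: X=(1), d=0 → +e1, X_2=(2)
t=2: X=(2), d=1 → -e1, X_3=(1)
t=3: X=(1), d=1 → -e1, X_4=(0)
t=4: X=(0), d=1 → -e1, X_5=(-1)
t=5: X=(-1), d=0 → +e1, X_6=(0)
t=6: X=(0), d=1 → -e1, X_7=(-1)
t=7: X=(-1), d=0 → +e1, X_8=(0)
t=8: X=(0), d=0 → +e1, X_9=(1)
t=9: X=(1), d=1 → -e1, X_10=(0)
t=10: X=(0), d=1 → -e1, X_11=(-1)
t=11: X=(-1), d=1 → -e1, X_12=(-2)
t=12: X=(-2), d=1 → -e1, X_13=(-3)
t=13: X=(-3), d=0 → +e1, X_14=(-2)
t=14: X=(-2), d=1 → -e1, X_15=(-3)
t=15: X=(-3), d=1 → -e1, X_16=(-4)
t=16: X=(-4), d=1 → -e1, X_17=(-5)
t=17: X=(-5), d=1 → -e1, X_18=(-6)


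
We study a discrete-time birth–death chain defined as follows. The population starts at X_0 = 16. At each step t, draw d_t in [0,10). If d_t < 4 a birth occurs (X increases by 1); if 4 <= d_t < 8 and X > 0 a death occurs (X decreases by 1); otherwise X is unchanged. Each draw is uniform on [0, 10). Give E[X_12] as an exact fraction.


X can drop by at most 1 per step and X_0 = 16 > T = 12, so X_t >= 16 − t >= 4 > 0 for every t <= 12: the floor at 0 (the 'and X > 0' condition) never binds. Hence X_12 = X_0 + Σ_{t<12} Y_t with i.i.d. increments Y_t = y(d_t) ∈ {+1, −1, 0}.
Outcome values over d=0..9: [1, 1, 1, 1, -1, -1, -1, -1, 0, 0]
Σy = 0, Σy² = 8, M = 10
μ = 0/10 = 0,  σ² = 8/10 − (0)² = 4/5
E[X_12] = 16 + 12·(0) = 16

16


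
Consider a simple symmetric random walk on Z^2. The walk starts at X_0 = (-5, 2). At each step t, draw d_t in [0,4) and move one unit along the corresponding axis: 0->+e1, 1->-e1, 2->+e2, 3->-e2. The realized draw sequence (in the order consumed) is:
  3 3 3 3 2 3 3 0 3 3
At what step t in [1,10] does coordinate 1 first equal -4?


t=0: X=(-5, 2), d=3 → -e2, X_1=(-5, 1)
t=1: X=(-5, 1), d=3 → -e2, X_2=(-5, 0)
t=2: X=(-5, 0), d=3 → -e2, X_3=(-5, -1)
t=3: X=(-5, -1), d=3 → -e2, X_4=(-5, -2)
t=4: X=(-5, -2), d=2 → +e2, X_5=(-5, -1)
t=5: X=(-5, -1), d=3 → -e2, X_6=(-5, -2)
t=6: X=(-5, -2), d=3 → -e2, X_7=(-5, -3)
t=7: X=(-5, -3), d=0 → +e1, X_8=(-4, -3)
t=8: X=(-4, -3), d=3 → -e2, X_9=(-4, -4)
t=9: X=(-4, -4), d=3 → -e2, X_10=(-4, -5)

8


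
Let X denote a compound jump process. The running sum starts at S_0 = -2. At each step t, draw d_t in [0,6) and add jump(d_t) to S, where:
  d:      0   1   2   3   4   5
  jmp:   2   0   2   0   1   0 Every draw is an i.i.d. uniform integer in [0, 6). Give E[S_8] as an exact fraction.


Outcome values over d=0..5: [2, 0, 2, 0, 1, 0]
Σy = 5, Σy² = 9, M = 6
μ = 5/6 = 5/6,  σ² = 9/6 − (5/6)² = 29/36
E[S_8] = -2 + 8·(5/6) = 14/3

14/3
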